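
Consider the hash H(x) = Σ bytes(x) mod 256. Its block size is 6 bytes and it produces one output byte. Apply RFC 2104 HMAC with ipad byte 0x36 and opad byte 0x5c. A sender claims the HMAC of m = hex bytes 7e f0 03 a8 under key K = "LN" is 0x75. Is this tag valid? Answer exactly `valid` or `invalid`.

Key "LN" = 4c 4e is 2 bytes ≤ B = 6; zero-pad to 6 bytes: K' = 4c 4e 00 00 00 00.
K' ⊕ ipad = 7a 78 36 36 36 36; K' ⊕ opad = 10 12 5c 5c 5c 5c.
Inner hash: sum = 122+120+54+54+54+54+126+240+3+168 = 995; mod 256 = 227 → e3.
Outer hash (recomputed tag): sum = 16+18+92+92+92+92+227 = 629; mod 256 = 117 → 75.
Recomputed tag = 75; claimed = 75 → match.

valid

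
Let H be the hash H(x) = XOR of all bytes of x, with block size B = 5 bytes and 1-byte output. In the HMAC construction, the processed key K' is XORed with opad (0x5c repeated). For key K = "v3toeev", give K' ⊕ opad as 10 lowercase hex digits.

Key "v3toeev" = 76 33 74 6f 65 65 76 is 7 bytes > B = 5, so hash it first: H(key) = 28, then zero-pad to 5 bytes: K' = 28 00 00 00 00.
XOR each byte with 0x5c: 28⊕5c=74, 00⊕5c=5c, 00⊕5c=5c, 00⊕5c=5c, 00⊕5c=5c.

745c5c5c5c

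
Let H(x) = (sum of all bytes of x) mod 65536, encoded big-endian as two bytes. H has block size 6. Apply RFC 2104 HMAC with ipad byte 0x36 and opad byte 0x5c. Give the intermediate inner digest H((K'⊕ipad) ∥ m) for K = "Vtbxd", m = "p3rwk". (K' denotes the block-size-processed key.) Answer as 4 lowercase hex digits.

03c3

Key "Vtbxd" = 56 74 62 78 64 is 5 bytes ≤ B = 6; zero-pad to 6 bytes: K' = 56 74 62 78 64 00.
K' ⊕ ipad = 60 42 54 4e 52 36.
Inner input = 60 42 54 4e 52 36 ∥ 70 33 72 77 6b.
Inner hash: sum = 96+66+84+78+82+54+112+51+114+119+107 = 963 → 03 c3.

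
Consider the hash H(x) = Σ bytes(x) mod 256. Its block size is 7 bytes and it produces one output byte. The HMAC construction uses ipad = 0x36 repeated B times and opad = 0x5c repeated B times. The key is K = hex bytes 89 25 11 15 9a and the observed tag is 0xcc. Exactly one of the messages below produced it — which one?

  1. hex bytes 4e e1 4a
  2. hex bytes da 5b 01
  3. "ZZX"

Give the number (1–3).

2

Key hex bytes 89 25 11 15 9a is 5 bytes ≤ B = 7; zero-pad to 7 bytes: K' = 89 25 11 15 9a 00 00.
K' ⊕ ipad = bf 13 27 23 ac 36 36; K' ⊕ opad = d5 79 4d 49 c6 5c 5c.
m1: inner = H(bf 13 27 23 ac 36 36 4e e1 4a) = ad; tag = H(d5 79 4d 49 c6 5c 5c ad) = 0f
m2: inner = H(bf 13 27 23 ac 36 36 da 5b 01) = 6a; tag = H(d5 79 4d 49 c6 5c 5c 6a) = cc ← matches
m3: inner = H(bf 13 27 23 ac 36 36 5a 5a 58) = 40; tag = H(d5 79 4d 49 c6 5c 5c 40) = a2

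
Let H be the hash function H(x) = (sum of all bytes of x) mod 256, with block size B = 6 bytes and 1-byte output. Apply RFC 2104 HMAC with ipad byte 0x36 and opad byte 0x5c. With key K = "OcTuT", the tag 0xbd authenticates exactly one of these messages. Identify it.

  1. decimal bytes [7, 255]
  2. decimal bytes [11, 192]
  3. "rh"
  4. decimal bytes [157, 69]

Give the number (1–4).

Key "OcTuT" = 4f 63 54 75 54 is 5 bytes ≤ B = 6; zero-pad to 6 bytes: K' = 4f 63 54 75 54 00.
K' ⊕ ipad = 79 55 62 43 62 36; K' ⊕ opad = 13 3f 08 29 08 5c.
m1: inner = H(79 55 62 43 62 36 07 ff) = 11; tag = H(13 3f 08 29 08 5c 11) = f8
m2: inner = H(79 55 62 43 62 36 0b c0) = d6; tag = H(13 3f 08 29 08 5c d6) = bd ← matches
m3: inner = H(79 55 62 43 62 36 72 68) = e5; tag = H(13 3f 08 29 08 5c e5) = cc
m4: inner = H(79 55 62 43 62 36 9d 45) = ed; tag = H(13 3f 08 29 08 5c ed) = d4

2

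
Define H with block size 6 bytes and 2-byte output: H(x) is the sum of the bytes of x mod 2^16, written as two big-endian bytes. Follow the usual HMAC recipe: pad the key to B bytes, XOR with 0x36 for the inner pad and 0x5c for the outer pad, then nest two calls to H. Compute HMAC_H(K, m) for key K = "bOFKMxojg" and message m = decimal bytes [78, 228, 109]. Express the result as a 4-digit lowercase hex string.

020a

Key "bOFKMxojg" = 62 4f 46 4b 4d 78 6f 6a 67 is 9 bytes > B = 6, so hash it first: H(key) = 03 47, then zero-pad to 6 bytes: K' = 03 47 00 00 00 00.
K' ⊕ ipad = 35 71 36 36 36 36.  K' ⊕ opad = 5f 1b 5c 5c 5c 5c.
Inner input = (K'⊕ipad) ∥ m = 35 71 36 36 36 36 ∥ 4e e4 6d.
Inner hash: sum = 53+113+54+54+54+54+78+228+109 = 797 → 03 1d.
Outer input = (K'⊕opad) ∥ inner = 5f 1b 5c 5c 5c 5c ∥ 03 1d.
Outer hash (tag): sum = 95+27+92+92+92+92+3+29 = 522 → 02 0a.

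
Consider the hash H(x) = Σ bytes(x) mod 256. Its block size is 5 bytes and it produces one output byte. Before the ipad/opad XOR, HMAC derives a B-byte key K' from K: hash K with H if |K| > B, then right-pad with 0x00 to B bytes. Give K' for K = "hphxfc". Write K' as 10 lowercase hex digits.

8100000000

|K| = 6 > B = 5, so first hash the key.
H(K): sum = 104+112+104+120+102+99 = 641; mod 256 = 129 → 81.
Zero-pad H(K) = 81 to 5 bytes: K' = 81 00 00 00 00.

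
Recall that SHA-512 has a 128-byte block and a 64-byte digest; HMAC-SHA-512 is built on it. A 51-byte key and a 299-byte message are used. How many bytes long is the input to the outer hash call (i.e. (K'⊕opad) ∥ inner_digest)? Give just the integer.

192

Key is 51 ≤ 128 bytes, zero-padded: |K'| = 128.
Outer input = (K'⊕opad) ∥ H(inner) → 128 + 64 = 192 bytes.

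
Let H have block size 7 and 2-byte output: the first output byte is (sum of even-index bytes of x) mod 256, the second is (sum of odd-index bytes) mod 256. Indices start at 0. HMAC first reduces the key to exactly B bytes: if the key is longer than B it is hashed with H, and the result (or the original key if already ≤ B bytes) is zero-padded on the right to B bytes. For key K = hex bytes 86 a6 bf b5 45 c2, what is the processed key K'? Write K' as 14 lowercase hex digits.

86a6bfb545c200

Key hex bytes 86 a6 bf b5 45 c2 is 6 bytes ≤ B = 7; zero-pad to 7 bytes: K' = 86 a6 bf b5 45 c2 00.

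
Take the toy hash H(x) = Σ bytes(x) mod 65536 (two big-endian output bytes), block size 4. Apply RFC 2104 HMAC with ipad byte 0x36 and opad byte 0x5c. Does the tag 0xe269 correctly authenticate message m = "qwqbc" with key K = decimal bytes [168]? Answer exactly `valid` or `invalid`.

invalid

Key decimal bytes [168] = a8 is 1 byte ≤ B = 4; zero-pad to 4 bytes: K' = a8 00 00 00.
K' ⊕ ipad = 9e 36 36 36; K' ⊕ opad = f4 5c 5c 5c.
Inner hash: sum = 158+54+54+54+113+119+113+98+99 = 862 → 03 5e.
Outer hash (recomputed tag): sum = 244+92+92+92+3+94 = 617 → 02 69.
Recomputed tag = 0269; claimed = e269 → mismatch.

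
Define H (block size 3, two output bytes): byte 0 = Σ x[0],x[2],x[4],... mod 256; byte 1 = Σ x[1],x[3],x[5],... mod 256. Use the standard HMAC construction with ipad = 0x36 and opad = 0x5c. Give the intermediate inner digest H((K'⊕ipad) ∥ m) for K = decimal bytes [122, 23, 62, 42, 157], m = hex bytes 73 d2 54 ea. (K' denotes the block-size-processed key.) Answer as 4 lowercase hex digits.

Key decimal bytes [122, 23, 62, 42, 157] = 7a 17 3e 2a 9d is 5 bytes > B = 3, so hash it first: H(key) = 55 41, then zero-pad to 3 bytes: K' = 55 41 00.
K' ⊕ ipad = 63 77 36.
Inner input = 63 77 36 ∥ 73 d2 54 ea.
Inner hash: even-index sum = 597 mod 256 = 85; odd-index sum = 318 mod 256 = 62 → 55 3e.

553e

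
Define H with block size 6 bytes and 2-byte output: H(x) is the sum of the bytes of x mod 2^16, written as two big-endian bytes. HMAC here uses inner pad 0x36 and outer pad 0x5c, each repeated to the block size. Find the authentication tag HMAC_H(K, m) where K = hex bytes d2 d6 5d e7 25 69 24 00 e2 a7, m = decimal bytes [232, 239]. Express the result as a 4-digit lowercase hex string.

Key hex bytes d2 d6 5d e7 25 69 24 00 e2 a7 is 10 bytes > B = 6, so hash it first: H(key) = 05 27, then zero-pad to 6 bytes: K' = 05 27 00 00 00 00.
K' ⊕ ipad = 33 11 36 36 36 36.  K' ⊕ opad = 59 7b 5c 5c 5c 5c.
Inner input = (K'⊕ipad) ∥ m = 33 11 36 36 36 36 ∥ e8 ef.
Inner hash: sum = 51+17+54+54+54+54+232+239 = 755 → 02 f3.
Outer input = (K'⊕opad) ∥ inner = 59 7b 5c 5c 5c 5c ∥ 02 f3.
Outer hash (tag): sum = 89+123+92+92+92+92+2+243 = 825 → 03 39.

0339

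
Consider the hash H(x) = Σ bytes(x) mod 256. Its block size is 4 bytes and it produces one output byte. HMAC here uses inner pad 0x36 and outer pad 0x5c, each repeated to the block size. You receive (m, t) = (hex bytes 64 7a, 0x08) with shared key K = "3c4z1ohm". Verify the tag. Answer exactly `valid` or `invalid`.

valid

Key "3c4z1ohm" = 33 63 34 7a 31 6f 68 6d is 8 bytes > B = 4, so hash it first: H(key) = b9, then zero-pad to 4 bytes: K' = b9 00 00 00.
K' ⊕ ipad = 8f 36 36 36; K' ⊕ opad = e5 5c 5c 5c.
Inner hash: sum = 143+54+54+54+100+122 = 527; mod 256 = 15 → 0f.
Outer hash (recomputed tag): sum = 229+92+92+92+15 = 520; mod 256 = 8 → 08.
Recomputed tag = 08; claimed = 08 → match.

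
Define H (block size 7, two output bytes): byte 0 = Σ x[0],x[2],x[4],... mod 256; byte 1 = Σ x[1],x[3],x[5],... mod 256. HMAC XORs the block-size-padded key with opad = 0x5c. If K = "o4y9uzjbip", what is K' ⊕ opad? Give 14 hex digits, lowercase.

6ce55c5c5c5c5c

Key "o4y9uzjbip" = 6f 34 79 39 75 7a 6a 62 69 70 is 10 bytes > B = 7, so hash it first: H(key) = 30 b9, then zero-pad to 7 bytes: K' = 30 b9 00 00 00 00 00.
XOR each byte with 0x5c: 30⊕5c=6c, b9⊕5c=e5, 00⊕5c=5c, 00⊕5c=5c, 00⊕5c=5c, 00⊕5c=5c, 00⊕5c=5c.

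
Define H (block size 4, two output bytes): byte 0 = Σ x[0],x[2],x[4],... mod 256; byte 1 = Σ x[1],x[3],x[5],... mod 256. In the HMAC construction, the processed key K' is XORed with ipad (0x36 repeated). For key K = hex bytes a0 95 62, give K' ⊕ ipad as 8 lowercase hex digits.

Key hex bytes a0 95 62 is 3 bytes ≤ B = 4; zero-pad to 4 bytes: K' = a0 95 62 00.
XOR each byte with 0x36: a0⊕36=96, 95⊕36=a3, 62⊕36=54, 00⊕36=36.

96a35436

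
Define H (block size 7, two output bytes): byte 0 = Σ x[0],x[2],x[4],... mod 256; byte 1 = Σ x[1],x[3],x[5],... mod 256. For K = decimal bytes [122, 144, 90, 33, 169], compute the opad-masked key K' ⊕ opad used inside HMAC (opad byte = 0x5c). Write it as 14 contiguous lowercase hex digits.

26cc067df55c5c

Key decimal bytes [122, 144, 90, 33, 169] = 7a 90 5a 21 a9 is 5 bytes ≤ B = 7; zero-pad to 7 bytes: K' = 7a 90 5a 21 a9 00 00.
XOR each byte with 0x5c: 7a⊕5c=26, 90⊕5c=cc, 5a⊕5c=06, 21⊕5c=7d, a9⊕5c=f5, 00⊕5c=5c, 00⊕5c=5c.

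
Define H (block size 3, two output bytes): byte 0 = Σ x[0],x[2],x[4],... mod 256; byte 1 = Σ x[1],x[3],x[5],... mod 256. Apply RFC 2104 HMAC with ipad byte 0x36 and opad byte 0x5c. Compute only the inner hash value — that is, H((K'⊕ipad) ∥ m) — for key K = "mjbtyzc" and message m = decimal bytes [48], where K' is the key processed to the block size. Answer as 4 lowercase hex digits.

Key "mjbtyzc" = 6d 6a 62 74 79 7a 63 is 7 bytes > B = 3, so hash it first: H(key) = ab 58, then zero-pad to 3 bytes: K' = ab 58 00.
K' ⊕ ipad = 9d 6e 36.
Inner input = 9d 6e 36 ∥ 30.
Inner hash: even-index sum = 211 mod 256 = 211; odd-index sum = 158 mod 256 = 158 → d3 9e.

d39e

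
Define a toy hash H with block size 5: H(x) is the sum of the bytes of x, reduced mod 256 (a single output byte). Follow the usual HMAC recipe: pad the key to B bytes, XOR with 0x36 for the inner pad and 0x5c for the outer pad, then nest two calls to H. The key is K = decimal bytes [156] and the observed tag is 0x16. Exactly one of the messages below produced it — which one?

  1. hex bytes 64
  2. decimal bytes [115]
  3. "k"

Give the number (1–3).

1

Key decimal bytes [156] = 9c is 1 byte ≤ B = 5; zero-pad to 5 bytes: K' = 9c 00 00 00 00.
K' ⊕ ipad = aa 36 36 36 36; K' ⊕ opad = c0 5c 5c 5c 5c.
m1: inner = H(aa 36 36 36 36 64) = e6; tag = H(c0 5c 5c 5c 5c e6) = 16 ← matches
m2: inner = H(aa 36 36 36 36 73) = f5; tag = H(c0 5c 5c 5c 5c f5) = 25
m3: inner = H(aa 36 36 36 36 6b) = ed; tag = H(c0 5c 5c 5c 5c ed) = 1d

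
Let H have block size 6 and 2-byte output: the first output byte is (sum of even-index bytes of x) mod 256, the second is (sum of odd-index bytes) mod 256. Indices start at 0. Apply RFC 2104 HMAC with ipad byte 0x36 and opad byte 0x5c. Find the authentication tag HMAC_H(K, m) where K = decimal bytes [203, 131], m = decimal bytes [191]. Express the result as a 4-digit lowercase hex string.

Key decimal bytes [203, 131] = cb 83 is 2 bytes ≤ B = 6; zero-pad to 6 bytes: K' = cb 83 00 00 00 00.
K' ⊕ ipad = fd b5 36 36 36 36.  K' ⊕ opad = 97 df 5c 5c 5c 5c.
Inner input = (K'⊕ipad) ∥ m = fd b5 36 36 36 36 ∥ bf.
Inner hash: even-index sum = 552 mod 256 = 40; odd-index sum = 289 mod 256 = 33 → 28 21.
Outer input = (K'⊕opad) ∥ inner = 97 df 5c 5c 5c 5c ∥ 28 21.
Outer hash (tag): even-index sum = 375 mod 256 = 119; odd-index sum = 440 mod 256 = 184 → 77 b8.

77b8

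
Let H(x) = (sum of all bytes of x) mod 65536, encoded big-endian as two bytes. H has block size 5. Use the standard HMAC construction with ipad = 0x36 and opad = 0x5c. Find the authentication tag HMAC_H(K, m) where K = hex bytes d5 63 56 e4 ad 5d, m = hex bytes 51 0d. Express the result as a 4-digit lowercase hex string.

0213

Key hex bytes d5 63 56 e4 ad 5d is 6 bytes > B = 5, so hash it first: H(key) = 03 7c, then zero-pad to 5 bytes: K' = 03 7c 00 00 00.
K' ⊕ ipad = 35 4a 36 36 36.  K' ⊕ opad = 5f 20 5c 5c 5c.
Inner input = (K'⊕ipad) ∥ m = 35 4a 36 36 36 ∥ 51 0d.
Inner hash: sum = 53+74+54+54+54+81+13 = 383 → 01 7f.
Outer input = (K'⊕opad) ∥ inner = 5f 20 5c 5c 5c ∥ 01 7f.
Outer hash (tag): sum = 95+32+92+92+92+1+127 = 531 → 02 13.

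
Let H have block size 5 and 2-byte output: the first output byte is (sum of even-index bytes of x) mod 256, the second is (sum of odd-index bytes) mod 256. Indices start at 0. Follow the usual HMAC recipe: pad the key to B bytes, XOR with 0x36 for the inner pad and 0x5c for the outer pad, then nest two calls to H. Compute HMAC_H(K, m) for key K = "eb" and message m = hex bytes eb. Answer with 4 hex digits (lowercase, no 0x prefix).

6659

Key "eb" = 65 62 is 2 bytes ≤ B = 5; zero-pad to 5 bytes: K' = 65 62 00 00 00.
K' ⊕ ipad = 53 54 36 36 36.  K' ⊕ opad = 39 3e 5c 5c 5c.
Inner input = (K'⊕ipad) ∥ m = 53 54 36 36 36 ∥ eb.
Inner hash: even-index sum = 191 mod 256 = 191; odd-index sum = 373 mod 256 = 117 → bf 75.
Outer input = (K'⊕opad) ∥ inner = 39 3e 5c 5c 5c ∥ bf 75.
Outer hash (tag): even-index sum = 358 mod 256 = 102; odd-index sum = 345 mod 256 = 89 → 66 59.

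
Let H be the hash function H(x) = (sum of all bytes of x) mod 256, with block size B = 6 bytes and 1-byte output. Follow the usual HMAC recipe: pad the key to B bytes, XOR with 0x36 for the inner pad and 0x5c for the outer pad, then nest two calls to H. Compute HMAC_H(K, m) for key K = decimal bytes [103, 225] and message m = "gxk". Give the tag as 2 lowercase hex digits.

b2

Key decimal bytes [103, 225] = 67 e1 is 2 bytes ≤ B = 6; zero-pad to 6 bytes: K' = 67 e1 00 00 00 00.
K' ⊕ ipad = 51 d7 36 36 36 36.  K' ⊕ opad = 3b bd 5c 5c 5c 5c.
Inner input = (K'⊕ipad) ∥ m = 51 d7 36 36 36 36 ∥ 67 78 6b.
Inner hash: sum = 81+215+54+54+54+54+103+120+107 = 842; mod 256 = 74 → 4a.
Outer input = (K'⊕opad) ∥ inner = 3b bd 5c 5c 5c 5c ∥ 4a.
Outer hash (tag): sum = 59+189+92+92+92+92+74 = 690; mod 256 = 178 → b2.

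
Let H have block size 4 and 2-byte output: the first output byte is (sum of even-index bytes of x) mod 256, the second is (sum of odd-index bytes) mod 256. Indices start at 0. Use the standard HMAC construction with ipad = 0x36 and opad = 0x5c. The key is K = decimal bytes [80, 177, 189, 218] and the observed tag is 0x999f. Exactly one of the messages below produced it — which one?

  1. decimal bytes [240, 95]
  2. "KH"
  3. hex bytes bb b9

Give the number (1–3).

3

Key decimal bytes [80, 177, 189, 218] = 50 b1 bd da is exactly B = 4 bytes: K' = 50 b1 bd da.
K' ⊕ ipad = 66 87 8b ec; K' ⊕ opad = 0c ed e1 86.
m1: inner = H(66 87 8b ec f0 5f) = e1 d2; tag = H(0c ed e1 86 e1 d2) = ce45
m2: inner = H(66 87 8b ec 4b 48) = 3c bb; tag = H(0c ed e1 86 3c bb) = 292e
m3: inner = H(66 87 8b ec bb b9) = ac 2c; tag = H(0c ed e1 86 ac 2c) = 999f ← matches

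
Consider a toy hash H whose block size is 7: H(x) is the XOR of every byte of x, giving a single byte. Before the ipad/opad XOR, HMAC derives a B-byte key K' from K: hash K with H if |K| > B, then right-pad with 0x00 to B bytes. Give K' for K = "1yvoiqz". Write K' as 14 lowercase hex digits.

Key "1yvoiqz" = 31 79 76 6f 69 71 7a is exactly B = 7 bytes: K' = 31 79 76 6f 69 71 7a.

3179766f69717a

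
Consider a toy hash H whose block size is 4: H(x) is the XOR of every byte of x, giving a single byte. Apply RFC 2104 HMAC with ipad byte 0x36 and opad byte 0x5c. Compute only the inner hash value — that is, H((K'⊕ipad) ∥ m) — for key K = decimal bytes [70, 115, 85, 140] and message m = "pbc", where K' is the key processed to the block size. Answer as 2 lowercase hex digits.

9d

Key decimal bytes [70, 115, 85, 140] = 46 73 55 8c is exactly B = 4 bytes: K' = 46 73 55 8c.
K' ⊕ ipad = 70 45 63 ba.
Inner input = 70 45 63 ba ∥ 70 62 63.
Inner hash: XOR 70⊕45⊕63⊕ba⊕70⊕62⊕63 = 9d.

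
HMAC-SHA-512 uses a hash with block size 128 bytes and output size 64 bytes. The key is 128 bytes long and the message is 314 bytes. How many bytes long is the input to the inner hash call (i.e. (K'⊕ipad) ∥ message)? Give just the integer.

442

Key is 128 ≤ 128 bytes, zero-padded: |K'| = 128.
Inner input = (K'⊕ipad) ∥ m → 128 + 314 = 442 bytes.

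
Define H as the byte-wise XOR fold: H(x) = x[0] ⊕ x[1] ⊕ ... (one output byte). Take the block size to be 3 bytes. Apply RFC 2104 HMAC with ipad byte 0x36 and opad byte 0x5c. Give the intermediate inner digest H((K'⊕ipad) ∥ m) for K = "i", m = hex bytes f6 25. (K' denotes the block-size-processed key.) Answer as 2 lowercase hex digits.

Key "i" = 69 is 1 byte ≤ B = 3; zero-pad to 3 bytes: K' = 69 00 00.
K' ⊕ ipad = 5f 36 36.
Inner input = 5f 36 36 ∥ f6 25.
Inner hash: XOR 5f⊕36⊕36⊕f6⊕25 = 8c.

8c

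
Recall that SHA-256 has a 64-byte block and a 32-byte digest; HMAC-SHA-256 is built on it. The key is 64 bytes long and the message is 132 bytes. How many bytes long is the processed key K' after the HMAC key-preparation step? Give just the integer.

64

Key is 64 ≤ 64 bytes, zero-padded: |K'| = 64.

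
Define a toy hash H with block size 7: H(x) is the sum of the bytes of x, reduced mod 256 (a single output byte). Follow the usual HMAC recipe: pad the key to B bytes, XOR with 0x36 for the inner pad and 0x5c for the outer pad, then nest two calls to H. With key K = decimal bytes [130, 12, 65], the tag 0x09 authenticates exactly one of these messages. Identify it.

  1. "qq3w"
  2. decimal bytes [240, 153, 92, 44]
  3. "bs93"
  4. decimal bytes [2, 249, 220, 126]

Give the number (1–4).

Key decimal bytes [130, 12, 65] = 82 0c 41 is 3 bytes ≤ B = 7; zero-pad to 7 bytes: K' = 82 0c 41 00 00 00 00.
K' ⊕ ipad = b4 3a 77 36 36 36 36; K' ⊕ opad = de 50 1d 5c 5c 5c 5c.
m1: inner = H(b4 3a 77 36 36 36 36 71 71 33 77) = c9; tag = H(de 50 1d 5c 5c 5c 5c c9) = 84
m2: inner = H(b4 3a 77 36 36 36 36 f0 99 5c 2c) = 4e; tag = H(de 50 1d 5c 5c 5c 5c 4e) = 09 ← matches
m3: inner = H(b4 3a 77 36 36 36 36 62 73 39 33) = 7e; tag = H(de 50 1d 5c 5c 5c 5c 7e) = 39
m4: inner = H(b4 3a 77 36 36 36 36 02 f9 dc 7e) = 92; tag = H(de 50 1d 5c 5c 5c 5c 92) = 4d

2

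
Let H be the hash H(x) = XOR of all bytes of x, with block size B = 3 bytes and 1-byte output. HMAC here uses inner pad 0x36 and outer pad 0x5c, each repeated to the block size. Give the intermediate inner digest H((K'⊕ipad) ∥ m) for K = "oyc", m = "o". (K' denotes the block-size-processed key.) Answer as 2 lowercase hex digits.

2c

Key "oyc" = 6f 79 63 is exactly B = 3 bytes: K' = 6f 79 63.
K' ⊕ ipad = 59 4f 55.
Inner input = 59 4f 55 ∥ 6f.
Inner hash: XOR 59⊕4f⊕55⊕6f = 2c.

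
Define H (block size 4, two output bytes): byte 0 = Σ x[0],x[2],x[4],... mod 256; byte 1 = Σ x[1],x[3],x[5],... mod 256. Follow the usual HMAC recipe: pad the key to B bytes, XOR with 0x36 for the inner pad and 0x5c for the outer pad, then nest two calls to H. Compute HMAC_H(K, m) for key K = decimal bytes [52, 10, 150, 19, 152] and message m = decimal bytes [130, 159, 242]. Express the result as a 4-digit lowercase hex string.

Key decimal bytes [52, 10, 150, 19, 152] = 34 0a 96 13 98 is 5 bytes > B = 4, so hash it first: H(key) = 62 1d, then zero-pad to 4 bytes: K' = 62 1d 00 00.
K' ⊕ ipad = 54 2b 36 36.  K' ⊕ opad = 3e 41 5c 5c.
Inner input = (K'⊕ipad) ∥ m = 54 2b 36 36 ∥ 82 9f f2.
Inner hash: even-index sum = 510 mod 256 = 254; odd-index sum = 256 mod 256 = 0 → fe 00.
Outer input = (K'⊕opad) ∥ inner = 3e 41 5c 5c ∥ fe 00.
Outer hash (tag): even-index sum = 408 mod 256 = 152; odd-index sum = 157 mod 256 = 157 → 98 9d.

989d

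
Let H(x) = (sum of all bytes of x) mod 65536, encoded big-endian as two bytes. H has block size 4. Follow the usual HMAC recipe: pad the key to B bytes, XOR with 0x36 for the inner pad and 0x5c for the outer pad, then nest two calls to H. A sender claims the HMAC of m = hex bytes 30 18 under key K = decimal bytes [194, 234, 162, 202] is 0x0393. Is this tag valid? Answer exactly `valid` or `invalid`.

valid

Key decimal bytes [194, 234, 162, 202] = c2 ea a2 ca is exactly B = 4 bytes: K' = c2 ea a2 ca.
K' ⊕ ipad = f4 dc 94 fc; K' ⊕ opad = 9e b6 fe 96.
Inner hash: sum = 244+220+148+252+48+24 = 936 → 03 a8.
Outer hash (recomputed tag): sum = 158+182+254+150+3+168 = 915 → 03 93.
Recomputed tag = 0393; claimed = 0393 → match.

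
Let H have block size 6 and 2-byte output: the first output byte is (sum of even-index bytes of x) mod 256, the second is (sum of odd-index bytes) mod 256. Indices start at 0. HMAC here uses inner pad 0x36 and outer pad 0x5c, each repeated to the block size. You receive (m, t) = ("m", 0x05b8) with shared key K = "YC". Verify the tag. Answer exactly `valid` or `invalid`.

valid

Key "YC" = 59 43 is 2 bytes ≤ B = 6; zero-pad to 6 bytes: K' = 59 43 00 00 00 00.
K' ⊕ ipad = 6f 75 36 36 36 36; K' ⊕ opad = 05 1f 5c 5c 5c 5c.
Inner hash: even-index sum = 328 mod 256 = 72; odd-index sum = 225 mod 256 = 225 → 48 e1.
Outer hash (recomputed tag): even-index sum = 261 mod 256 = 5; odd-index sum = 440 mod 256 = 184 → 05 b8.
Recomputed tag = 05b8; claimed = 05b8 → match.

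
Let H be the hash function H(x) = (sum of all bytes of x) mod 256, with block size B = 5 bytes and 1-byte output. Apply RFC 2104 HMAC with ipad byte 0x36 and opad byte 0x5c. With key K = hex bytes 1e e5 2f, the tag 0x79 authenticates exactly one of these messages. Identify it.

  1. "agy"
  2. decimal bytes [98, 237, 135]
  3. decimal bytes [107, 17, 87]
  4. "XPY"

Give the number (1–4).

3

Key hex bytes 1e e5 2f is 3 bytes ≤ B = 5; zero-pad to 5 bytes: K' = 1e e5 2f 00 00.
K' ⊕ ipad = 28 d3 19 36 36; K' ⊕ opad = 42 b9 73 5c 5c.
m1: inner = H(28 d3 19 36 36 61 67 79) = c1; tag = H(42 b9 73 5c 5c c1) = e7
m2: inner = H(28 d3 19 36 36 62 ed 87) = 56; tag = H(42 b9 73 5c 5c 56) = 7c
m3: inner = H(28 d3 19 36 36 6b 11 57) = 53; tag = H(42 b9 73 5c 5c 53) = 79 ← matches
m4: inner = H(28 d3 19 36 36 58 50 59) = 81; tag = H(42 b9 73 5c 5c 81) = a7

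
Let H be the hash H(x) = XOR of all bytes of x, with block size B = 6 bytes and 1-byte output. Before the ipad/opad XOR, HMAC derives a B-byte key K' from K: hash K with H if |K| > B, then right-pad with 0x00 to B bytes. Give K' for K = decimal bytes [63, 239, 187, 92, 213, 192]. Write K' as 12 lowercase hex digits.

Key decimal bytes [63, 239, 187, 92, 213, 192] = 3f ef bb 5c d5 c0 is exactly B = 6 bytes: K' = 3f ef bb 5c d5 c0.

3fefbb5cd5c0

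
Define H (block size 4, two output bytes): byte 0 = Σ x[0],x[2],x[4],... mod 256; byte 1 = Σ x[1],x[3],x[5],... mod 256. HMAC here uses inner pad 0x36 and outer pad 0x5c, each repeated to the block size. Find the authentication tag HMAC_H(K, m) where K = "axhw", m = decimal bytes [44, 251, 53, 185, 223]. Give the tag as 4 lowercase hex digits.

Key "axhw" = 61 78 68 77 is exactly B = 4 bytes: K' = 61 78 68 77.
K' ⊕ ipad = 57 4e 5e 41.  K' ⊕ opad = 3d 24 34 2b.
Inner input = (K'⊕ipad) ∥ m = 57 4e 5e 41 ∥ 2c fb 35 b9 df.
Inner hash: even-index sum = 501 mod 256 = 245; odd-index sum = 579 mod 256 = 67 → f5 43.
Outer input = (K'⊕opad) ∥ inner = 3d 24 34 2b ∥ f5 43.
Outer hash (tag): even-index sum = 358 mod 256 = 102; odd-index sum = 146 mod 256 = 146 → 66 92.

6692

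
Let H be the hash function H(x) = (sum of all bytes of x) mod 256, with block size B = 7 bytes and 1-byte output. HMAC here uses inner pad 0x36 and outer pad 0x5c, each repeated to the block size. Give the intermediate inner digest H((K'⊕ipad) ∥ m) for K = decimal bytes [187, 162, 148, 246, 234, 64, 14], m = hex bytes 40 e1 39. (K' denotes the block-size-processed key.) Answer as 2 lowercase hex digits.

67

Key decimal bytes [187, 162, 148, 246, 234, 64, 14] = bb a2 94 f6 ea 40 0e is exactly B = 7 bytes: K' = bb a2 94 f6 ea 40 0e.
K' ⊕ ipad = 8d 94 a2 c0 dc 76 38.
Inner input = 8d 94 a2 c0 dc 76 38 ∥ 40 e1 39.
Inner hash: sum = 141+148+162+192+220+118+56+64+225+57 = 1383; mod 256 = 103 → 67.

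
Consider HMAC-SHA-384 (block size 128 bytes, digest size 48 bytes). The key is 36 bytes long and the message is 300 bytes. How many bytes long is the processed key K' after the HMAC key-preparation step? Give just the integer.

128

Key is 36 ≤ 128 bytes, zero-padded: |K'| = 128.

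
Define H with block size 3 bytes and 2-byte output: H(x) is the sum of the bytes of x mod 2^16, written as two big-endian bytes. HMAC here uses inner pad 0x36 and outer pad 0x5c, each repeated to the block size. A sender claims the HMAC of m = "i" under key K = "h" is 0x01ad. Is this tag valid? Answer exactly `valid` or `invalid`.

invalid

Key "h" = 68 is 1 byte ≤ B = 3; zero-pad to 3 bytes: K' = 68 00 00.
K' ⊕ ipad = 5e 36 36; K' ⊕ opad = 34 5c 5c.
Inner hash: sum = 94+54+54+105 = 307 → 01 33.
Outer hash (recomputed tag): sum = 52+92+92+1+51 = 288 → 01 20.
Recomputed tag = 0120; claimed = 01ad → mismatch.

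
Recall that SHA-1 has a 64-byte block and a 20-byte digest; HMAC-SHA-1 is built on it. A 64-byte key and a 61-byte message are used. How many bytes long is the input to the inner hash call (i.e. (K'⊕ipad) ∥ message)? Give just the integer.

Key is 64 ≤ 64 bytes, zero-padded: |K'| = 64.
Inner input = (K'⊕ipad) ∥ m → 64 + 61 = 125 bytes.

125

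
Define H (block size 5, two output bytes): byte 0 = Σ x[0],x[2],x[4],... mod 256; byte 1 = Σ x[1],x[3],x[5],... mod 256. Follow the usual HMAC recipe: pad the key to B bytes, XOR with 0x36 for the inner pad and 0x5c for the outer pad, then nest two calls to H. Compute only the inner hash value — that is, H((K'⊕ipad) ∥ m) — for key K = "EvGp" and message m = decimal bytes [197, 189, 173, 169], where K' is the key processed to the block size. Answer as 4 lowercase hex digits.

Key "EvGp" = 45 76 47 70 is 4 bytes ≤ B = 5; zero-pad to 5 bytes: K' = 45 76 47 70 00.
K' ⊕ ipad = 73 40 71 46 36.
Inner input = 73 40 71 46 36 ∥ c5 bd ad a9.
Inner hash: even-index sum = 640 mod 256 = 128; odd-index sum = 504 mod 256 = 248 → 80 f8.

80f8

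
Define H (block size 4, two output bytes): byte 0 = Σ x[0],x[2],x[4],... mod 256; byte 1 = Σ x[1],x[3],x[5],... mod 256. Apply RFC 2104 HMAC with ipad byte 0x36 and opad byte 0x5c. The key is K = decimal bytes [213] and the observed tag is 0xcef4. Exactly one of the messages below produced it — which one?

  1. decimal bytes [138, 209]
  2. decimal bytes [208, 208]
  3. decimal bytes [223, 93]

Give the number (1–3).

2

Key decimal bytes [213] = d5 is 1 byte ≤ B = 4; zero-pad to 4 bytes: K' = d5 00 00 00.
K' ⊕ ipad = e3 36 36 36; K' ⊕ opad = 89 5c 5c 5c.
m1: inner = H(e3 36 36 36 8a d1) = a3 3d; tag = H(89 5c 5c 5c a3 3d) = 88f5
m2: inner = H(e3 36 36 36 d0 d0) = e9 3c; tag = H(89 5c 5c 5c e9 3c) = cef4 ← matches
m3: inner = H(e3 36 36 36 df 5d) = f8 c9; tag = H(89 5c 5c 5c f8 c9) = dd81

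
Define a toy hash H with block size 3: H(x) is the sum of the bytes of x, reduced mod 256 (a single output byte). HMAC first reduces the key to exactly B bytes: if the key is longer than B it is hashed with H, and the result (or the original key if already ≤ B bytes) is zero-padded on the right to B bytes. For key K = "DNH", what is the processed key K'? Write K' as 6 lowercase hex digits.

Key "DNH" = 44 4e 48 is exactly B = 3 bytes: K' = 44 4e 48.

444e48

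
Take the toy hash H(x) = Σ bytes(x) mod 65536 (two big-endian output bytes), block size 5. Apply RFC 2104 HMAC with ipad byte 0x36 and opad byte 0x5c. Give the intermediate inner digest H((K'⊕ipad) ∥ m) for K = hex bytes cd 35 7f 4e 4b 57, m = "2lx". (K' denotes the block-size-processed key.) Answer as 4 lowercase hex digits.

Key hex bytes cd 35 7f 4e 4b 57 is 6 bytes > B = 5, so hash it first: H(key) = 02 71, then zero-pad to 5 bytes: K' = 02 71 00 00 00.
K' ⊕ ipad = 34 47 36 36 36.
Inner input = 34 47 36 36 36 ∥ 32 6c 78.
Inner hash: sum = 52+71+54+54+54+50+108+120 = 563 → 02 33.

0233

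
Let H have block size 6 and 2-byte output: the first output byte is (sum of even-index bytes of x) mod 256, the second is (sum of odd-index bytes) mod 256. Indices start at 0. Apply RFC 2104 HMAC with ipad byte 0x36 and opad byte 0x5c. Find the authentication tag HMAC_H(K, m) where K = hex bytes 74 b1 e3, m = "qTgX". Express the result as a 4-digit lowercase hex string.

Key hex bytes 74 b1 e3 is 3 bytes ≤ B = 6; zero-pad to 6 bytes: K' = 74 b1 e3 00 00 00.
K' ⊕ ipad = 42 87 d5 36 36 36.  K' ⊕ opad = 28 ed bf 5c 5c 5c.
Inner input = (K'⊕ipad) ∥ m = 42 87 d5 36 36 36 ∥ 71 54 67 58.
Inner hash: even-index sum = 549 mod 256 = 37; odd-index sum = 415 mod 256 = 159 → 25 9f.
Outer input = (K'⊕opad) ∥ inner = 28 ed bf 5c 5c 5c ∥ 25 9f.
Outer hash (tag): even-index sum = 360 mod 256 = 104; odd-index sum = 580 mod 256 = 68 → 68 44.

6844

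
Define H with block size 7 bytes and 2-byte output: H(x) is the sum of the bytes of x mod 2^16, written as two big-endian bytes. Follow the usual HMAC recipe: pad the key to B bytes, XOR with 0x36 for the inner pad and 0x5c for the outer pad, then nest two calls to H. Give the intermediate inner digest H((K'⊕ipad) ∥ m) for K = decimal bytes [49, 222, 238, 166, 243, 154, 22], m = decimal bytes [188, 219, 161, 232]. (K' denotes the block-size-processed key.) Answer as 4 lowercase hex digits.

0708

Key decimal bytes [49, 222, 238, 166, 243, 154, 22] = 31 de ee a6 f3 9a 16 is exactly B = 7 bytes: K' = 31 de ee a6 f3 9a 16.
K' ⊕ ipad = 07 e8 d8 90 c5 ac 20.
Inner input = 07 e8 d8 90 c5 ac 20 ∥ bc db a1 e8.
Inner hash: sum = 7+232+216+144+197+172+32+188+219+161+232 = 1800 → 07 08.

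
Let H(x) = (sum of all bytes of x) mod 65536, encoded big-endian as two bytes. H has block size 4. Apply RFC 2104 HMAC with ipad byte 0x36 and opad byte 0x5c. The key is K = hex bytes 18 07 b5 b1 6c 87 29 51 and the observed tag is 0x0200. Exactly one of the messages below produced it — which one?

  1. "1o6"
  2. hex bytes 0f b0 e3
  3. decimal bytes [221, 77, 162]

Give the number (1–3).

Key hex bytes 18 07 b5 b1 6c 87 29 51 is 8 bytes > B = 4, so hash it first: H(key) = 02 f2, then zero-pad to 4 bytes: K' = 02 f2 00 00.
K' ⊕ ipad = 34 c4 36 36; K' ⊕ opad = 5e ae 5c 5c.
m1: inner = H(34 c4 36 36 31 6f 36) = 02 3a; tag = H(5e ae 5c 5c 02 3a) = 0200 ← matches
m2: inner = H(34 c4 36 36 0f b0 e3) = 03 06; tag = H(5e ae 5c 5c 03 06) = 01cd
m3: inner = H(34 c4 36 36 dd 4d a2) = 03 30; tag = H(5e ae 5c 5c 03 30) = 01f7

1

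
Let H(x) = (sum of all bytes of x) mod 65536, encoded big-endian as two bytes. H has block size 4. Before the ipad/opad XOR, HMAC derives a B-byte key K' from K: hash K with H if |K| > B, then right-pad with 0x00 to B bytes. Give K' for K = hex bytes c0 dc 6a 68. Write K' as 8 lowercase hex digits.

Key hex bytes c0 dc 6a 68 is exactly B = 4 bytes: K' = c0 dc 6a 68.

c0dc6a68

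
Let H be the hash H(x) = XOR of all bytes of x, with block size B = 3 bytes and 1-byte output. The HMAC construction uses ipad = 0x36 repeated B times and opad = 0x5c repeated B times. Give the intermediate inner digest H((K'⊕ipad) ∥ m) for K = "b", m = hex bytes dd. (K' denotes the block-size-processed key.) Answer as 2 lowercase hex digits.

Key "b" = 62 is 1 byte ≤ B = 3; zero-pad to 3 bytes: K' = 62 00 00.
K' ⊕ ipad = 54 36 36.
Inner input = 54 36 36 ∥ dd.
Inner hash: XOR 54⊕36⊕36⊕dd = 89.

89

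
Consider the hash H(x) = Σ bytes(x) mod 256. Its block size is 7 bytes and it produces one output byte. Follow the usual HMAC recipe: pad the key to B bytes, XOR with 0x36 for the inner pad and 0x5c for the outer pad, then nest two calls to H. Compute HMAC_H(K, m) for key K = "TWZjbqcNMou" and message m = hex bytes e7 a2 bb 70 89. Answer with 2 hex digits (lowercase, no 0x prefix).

Key "TWZjbqcNMou" = 54 57 5a 6a 62 71 63 4e 4d 6f 75 is 11 bytes > B = 7, so hash it first: H(key) = 24, then zero-pad to 7 bytes: K' = 24 00 00 00 00 00 00.
K' ⊕ ipad = 12 36 36 36 36 36 36.  K' ⊕ opad = 78 5c 5c 5c 5c 5c 5c.
Inner input = (K'⊕ipad) ∥ m = 12 36 36 36 36 36 36 ∥ e7 a2 bb 70 89.
Inner hash: sum = 18+54+54+54+54+54+54+231+162+187+112+137 = 1171; mod 256 = 147 → 93.
Outer input = (K'⊕opad) ∥ inner = 78 5c 5c 5c 5c 5c 5c ∥ 93.
Outer hash (tag): sum = 120+92+92+92+92+92+92+147 = 819; mod 256 = 51 → 33.

33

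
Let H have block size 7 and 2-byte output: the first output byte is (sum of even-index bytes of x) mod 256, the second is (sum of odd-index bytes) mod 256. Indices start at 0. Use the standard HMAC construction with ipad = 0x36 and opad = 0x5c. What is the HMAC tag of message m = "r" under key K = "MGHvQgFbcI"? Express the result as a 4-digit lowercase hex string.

Key "MGHvQgFbcI" = 4d 47 48 76 51 67 46 62 63 49 is 10 bytes > B = 7, so hash it first: H(key) = 8f cf, then zero-pad to 7 bytes: K' = 8f cf 00 00 00 00 00.
K' ⊕ ipad = b9 f9 36 36 36 36 36.  K' ⊕ opad = d3 93 5c 5c 5c 5c 5c.
Inner input = (K'⊕ipad) ∥ m = b9 f9 36 36 36 36 36 ∥ 72.
Inner hash: even-index sum = 347 mod 256 = 91; odd-index sum = 471 mod 256 = 215 → 5b d7.
Outer input = (K'⊕opad) ∥ inner = d3 93 5c 5c 5c 5c 5c ∥ 5b d7.
Outer hash (tag): even-index sum = 702 mod 256 = 190; odd-index sum = 422 mod 256 = 166 → be a6.

bea6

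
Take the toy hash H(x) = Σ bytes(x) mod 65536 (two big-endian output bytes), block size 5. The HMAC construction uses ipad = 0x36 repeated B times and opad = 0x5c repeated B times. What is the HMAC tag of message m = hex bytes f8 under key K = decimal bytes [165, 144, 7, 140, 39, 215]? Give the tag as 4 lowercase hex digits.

Key decimal bytes [165, 144, 7, 140, 39, 215] = a5 90 07 8c 27 d7 is 6 bytes > B = 5, so hash it first: H(key) = 02 c6, then zero-pad to 5 bytes: K' = 02 c6 00 00 00.
K' ⊕ ipad = 34 f0 36 36 36.  K' ⊕ opad = 5e 9a 5c 5c 5c.
Inner input = (K'⊕ipad) ∥ m = 34 f0 36 36 36 ∥ f8.
Inner hash: sum = 52+240+54+54+54+248 = 702 → 02 be.
Outer input = (K'⊕opad) ∥ inner = 5e 9a 5c 5c 5c ∥ 02 be.
Outer hash (tag): sum = 94+154+92+92+92+2+190 = 716 → 02 cc.

02cc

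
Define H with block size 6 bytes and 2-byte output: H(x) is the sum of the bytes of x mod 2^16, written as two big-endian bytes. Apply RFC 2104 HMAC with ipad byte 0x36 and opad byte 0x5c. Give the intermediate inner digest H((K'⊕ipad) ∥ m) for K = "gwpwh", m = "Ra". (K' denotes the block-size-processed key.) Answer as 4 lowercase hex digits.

Key "gwpwh" = 67 77 70 77 68 is 5 bytes ≤ B = 6; zero-pad to 6 bytes: K' = 67 77 70 77 68 00.
K' ⊕ ipad = 51 41 46 41 5e 36.
Inner input = 51 41 46 41 5e 36 ∥ 52 61.
Inner hash: sum = 81+65+70+65+94+54+82+97 = 608 → 02 60.

0260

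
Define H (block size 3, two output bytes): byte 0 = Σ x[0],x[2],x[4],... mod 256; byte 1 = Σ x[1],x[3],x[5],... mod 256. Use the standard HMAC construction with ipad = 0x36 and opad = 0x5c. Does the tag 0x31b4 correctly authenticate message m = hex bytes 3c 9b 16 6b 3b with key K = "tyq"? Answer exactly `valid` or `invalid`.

valid

Key "tyq" = 74 79 71 is exactly B = 3 bytes: K' = 74 79 71.
K' ⊕ ipad = 42 4f 47; K' ⊕ opad = 28 25 2d.
Inner hash: even-index sum = 399 mod 256 = 143; odd-index sum = 220 mod 256 = 220 → 8f dc.
Outer hash (recomputed tag): even-index sum = 305 mod 256 = 49; odd-index sum = 180 mod 256 = 180 → 31 b4.
Recomputed tag = 31b4; claimed = 31b4 → match.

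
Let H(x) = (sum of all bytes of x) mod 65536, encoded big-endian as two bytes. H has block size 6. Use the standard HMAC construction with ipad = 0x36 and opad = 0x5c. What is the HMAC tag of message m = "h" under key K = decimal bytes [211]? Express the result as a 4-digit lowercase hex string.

Key decimal bytes [211] = d3 is 1 byte ≤ B = 6; zero-pad to 6 bytes: K' = d3 00 00 00 00 00.
K' ⊕ ipad = e5 36 36 36 36 36.  K' ⊕ opad = 8f 5c 5c 5c 5c 5c.
Inner input = (K'⊕ipad) ∥ m = e5 36 36 36 36 36 ∥ 68.
Inner hash: sum = 229+54+54+54+54+54+104 = 603 → 02 5b.
Outer input = (K'⊕opad) ∥ inner = 8f 5c 5c 5c 5c 5c ∥ 02 5b.
Outer hash (tag): sum = 143+92+92+92+92+92+2+91 = 696 → 02 b8.

02b8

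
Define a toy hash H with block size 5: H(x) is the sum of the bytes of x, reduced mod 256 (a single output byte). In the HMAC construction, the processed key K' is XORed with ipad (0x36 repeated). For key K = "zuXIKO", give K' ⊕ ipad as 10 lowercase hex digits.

Key "zuXIKO" = 7a 75 58 49 4b 4f is 6 bytes > B = 5, so hash it first: H(key) = 2a, then zero-pad to 5 bytes: K' = 2a 00 00 00 00.
XOR each byte with 0x36: 2a⊕36=1c, 00⊕36=36, 00⊕36=36, 00⊕36=36, 00⊕36=36.

1c36363636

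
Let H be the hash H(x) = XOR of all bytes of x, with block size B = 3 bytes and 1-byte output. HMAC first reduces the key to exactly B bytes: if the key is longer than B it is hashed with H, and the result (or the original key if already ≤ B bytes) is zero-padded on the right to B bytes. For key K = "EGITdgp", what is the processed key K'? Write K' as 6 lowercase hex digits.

6c0000

|K| = 7 > B = 3, so first hash the key.
H(K): XOR 45⊕47⊕49⊕54⊕64⊕67⊕70 = 6c.
Zero-pad H(K) = 6c to 3 bytes: K' = 6c 00 00.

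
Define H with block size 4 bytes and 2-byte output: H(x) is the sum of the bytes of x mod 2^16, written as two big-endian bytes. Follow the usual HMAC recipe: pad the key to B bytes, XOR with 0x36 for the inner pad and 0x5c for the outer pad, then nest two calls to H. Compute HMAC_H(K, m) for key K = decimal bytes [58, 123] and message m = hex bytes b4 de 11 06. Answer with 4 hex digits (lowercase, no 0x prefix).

01b5

Key decimal bytes [58, 123] = 3a 7b is 2 bytes ≤ B = 4; zero-pad to 4 bytes: K' = 3a 7b 00 00.
K' ⊕ ipad = 0c 4d 36 36.  K' ⊕ opad = 66 27 5c 5c.
Inner input = (K'⊕ipad) ∥ m = 0c 4d 36 36 ∥ b4 de 11 06.
Inner hash: sum = 12+77+54+54+180+222+17+6 = 622 → 02 6e.
Outer input = (K'⊕opad) ∥ inner = 66 27 5c 5c ∥ 02 6e.
Outer hash (tag): sum = 102+39+92+92+2+110 = 437 → 01 b5.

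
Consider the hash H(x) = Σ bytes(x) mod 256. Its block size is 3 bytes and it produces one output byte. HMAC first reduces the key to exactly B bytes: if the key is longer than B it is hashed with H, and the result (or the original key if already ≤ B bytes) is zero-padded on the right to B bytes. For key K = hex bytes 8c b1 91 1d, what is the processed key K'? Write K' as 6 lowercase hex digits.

|K| = 4 > B = 3, so first hash the key.
H(K): sum = 140+177+145+29 = 491; mod 256 = 235 → eb.
Zero-pad H(K) = eb to 3 bytes: K' = eb 00 00.

eb0000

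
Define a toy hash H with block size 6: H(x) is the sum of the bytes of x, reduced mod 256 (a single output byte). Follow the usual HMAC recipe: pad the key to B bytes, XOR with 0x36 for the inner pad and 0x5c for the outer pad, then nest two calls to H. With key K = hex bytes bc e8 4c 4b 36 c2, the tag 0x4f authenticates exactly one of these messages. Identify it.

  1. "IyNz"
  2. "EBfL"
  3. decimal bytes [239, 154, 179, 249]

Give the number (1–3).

Key hex bytes bc e8 4c 4b 36 c2 is exactly B = 6 bytes: K' = bc e8 4c 4b 36 c2.
K' ⊕ ipad = 8a de 7a 7d 00 f4; K' ⊕ opad = e0 b4 10 17 6a 9e.
m1: inner = H(8a de 7a 7d 00 f4 49 79 4e 7a) = dd; tag = H(e0 b4 10 17 6a 9e dd) = a0
m2: inner = H(8a de 7a 7d 00 f4 45 42 66 4c) = 8c; tag = H(e0 b4 10 17 6a 9e 8c) = 4f ← matches
m3: inner = H(8a de 7a 7d 00 f4 ef 9a b3 f9) = 88; tag = H(e0 b4 10 17 6a 9e 88) = 4b

2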